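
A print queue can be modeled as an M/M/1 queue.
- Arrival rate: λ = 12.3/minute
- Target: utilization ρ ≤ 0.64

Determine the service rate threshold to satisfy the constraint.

ρ = λ/μ, so μ = λ/ρ
μ ≥ 12.3/0.64 = 19.2188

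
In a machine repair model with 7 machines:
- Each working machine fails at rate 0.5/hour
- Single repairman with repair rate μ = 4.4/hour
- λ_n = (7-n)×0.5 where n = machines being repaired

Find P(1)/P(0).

P(1)/P(0) = ∏_{i=0}^{1-1} λ_i/μ_{i+1}
= (7-0)×0.5/4.4
= 0.7955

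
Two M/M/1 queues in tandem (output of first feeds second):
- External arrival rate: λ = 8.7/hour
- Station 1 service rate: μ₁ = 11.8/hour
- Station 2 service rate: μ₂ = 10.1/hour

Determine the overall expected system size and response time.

By Jackson's theorem, each station behaves as independent M/M/1.
Station 1: ρ₁ = 8.7/11.8 = 0.7373, L₁ = ρ₁/(1-ρ₁) = λ/(μ₁-λ) = 8.7/3.10 = 2.80645
Station 2: ρ₂ = 8.7/10.1 = 0.8614, L₂ = ρ₂/(1-ρ₂) = λ/(μ₂-λ) = 8.7/1.40 = 6.21429
Total: L = L₁ + L₂ = 2.80645 + 6.21429 = 9.0207
W = L/λ = 9.0207/8.7 = 1.0369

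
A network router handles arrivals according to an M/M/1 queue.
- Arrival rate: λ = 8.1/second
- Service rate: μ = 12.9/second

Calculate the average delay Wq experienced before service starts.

First, compute utilization: ρ = λ/μ = 8.1/12.9 = 0.6279
For M/M/1: Wq = λ/(μ(μ-λ))
Wq = 8.1/(12.9 × (12.9-8.1))
Wq = 8.1/(12.9 × 4.80)
Wq = 0.1308 seconds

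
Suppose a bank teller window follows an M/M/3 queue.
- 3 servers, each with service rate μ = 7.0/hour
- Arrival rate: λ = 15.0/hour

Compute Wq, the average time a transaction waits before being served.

Traffic intensity: ρ = λ/(cμ) = 15.0/(3×7.0) = 0.7143
Since ρ = 0.7143 < 1, system is stable.
Offered load a = λ/μ = cρ = 15.0/7.0 = 2.1429
P₀ = [ Σₙ₌₀^2 aⁿ/n! + a^3/(3!(1-ρ)) ]⁻¹
Σ = a^0/0! + a^1/1! + a^2/2! = 1.0000 + 2.1429 + 2.2959 = 5.4388
a^3/(3!(1-ρ)) = 9.83965/(6 × 0.285714) = 5.7398
P₀ = 1/(5.4388 + 5.7398) = 0.08946
Lq = P₀·a^3·ρ / (3!(1-ρ)²) = 0.089457 × 9.8397 × 0.71429 / (6 × 0.081633) = 1.2837
Wq = Lq/λ = 1.2837/15.0 = 0.08558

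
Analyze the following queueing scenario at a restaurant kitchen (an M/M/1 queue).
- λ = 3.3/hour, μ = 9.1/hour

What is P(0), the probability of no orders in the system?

ρ = λ/μ = 3.3/9.1 = 0.3626
P(0) = 1 - ρ = 1 - 0.3626 = 0.6374
The server is idle 63.74% of the time.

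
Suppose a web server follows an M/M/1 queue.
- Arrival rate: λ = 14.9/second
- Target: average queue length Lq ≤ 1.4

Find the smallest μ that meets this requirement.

For M/M/1: Lq = λ²/(μ(μ-λ))
Need Lq ≤ 1.4, i.e. μ(μ-λ) ≥ λ²/1.4
μ² - 14.9μ - 222.01/1.4 ≥ 0  →  μ² - 14.9μ - 158.57857 ≥ 0
Quadratic formula (positive root): μ = [λ + √(λ² + 4×158.57857)]/2
Discriminant: 222.01 + 4×158.57857 = 856.3243, √856.3243 = 29.2630
μ ≥ (14.9 + 29.2630)/2 = 22.0815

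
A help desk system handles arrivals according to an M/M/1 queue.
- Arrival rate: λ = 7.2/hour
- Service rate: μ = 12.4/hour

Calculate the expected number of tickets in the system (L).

ρ = λ/μ = 7.2/12.4 = 0.5806
For M/M/1: L = λ/(μ-λ)
L = 7.2/(12.4-7.2) = 7.2/5.20
L = 1.3846 tickets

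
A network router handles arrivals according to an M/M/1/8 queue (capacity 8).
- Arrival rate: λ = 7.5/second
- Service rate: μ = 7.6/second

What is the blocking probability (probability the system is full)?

ρ = λ/μ = 7.5/7.6 = 0.98684
P₀ = (1-ρ)/(1-ρ^(K+1)) = (1-0.98684)/(1-0.98684^9) = 0.01316/0.1124 = 0.1171
P_K = P₀×ρ^K = 0.1171 × 0.98684^8 = 0.1171 × 0.8994 = 0.1053
Blocking probability = 10.53%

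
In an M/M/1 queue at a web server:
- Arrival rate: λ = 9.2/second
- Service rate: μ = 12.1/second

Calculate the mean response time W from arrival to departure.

First, compute utilization: ρ = λ/μ = 9.2/12.1 = 0.7603
For M/M/1: W = 1/(μ-λ)
W = 1/(12.1-9.2) = 1/2.90
W = 0.3448 seconds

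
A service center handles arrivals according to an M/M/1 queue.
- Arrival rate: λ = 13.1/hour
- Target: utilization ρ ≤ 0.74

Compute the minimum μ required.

ρ = λ/μ, so μ = λ/ρ
μ ≥ 13.1/0.74 = 17.7027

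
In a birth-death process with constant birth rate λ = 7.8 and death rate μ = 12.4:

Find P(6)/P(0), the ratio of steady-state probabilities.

For constant rates: P(n)/P(0) = (λ/μ)^n
P(6)/P(0) = (7.8/12.4)^6 = 0.62903^6 = 0.06195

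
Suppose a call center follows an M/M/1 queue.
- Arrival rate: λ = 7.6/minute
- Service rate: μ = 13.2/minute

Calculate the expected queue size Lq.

ρ = λ/μ = 7.6/13.2 = 0.5758
For M/M/1: Lq = λ²/(μ(μ-λ))
Lq = 57.76/(13.2 × 5.60)
Lq = 0.7814 calls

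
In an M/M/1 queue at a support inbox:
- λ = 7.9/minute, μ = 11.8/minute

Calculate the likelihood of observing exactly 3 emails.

ρ = λ/μ = 7.9/11.8 = 0.6695
P(n) = (1-ρ)ρⁿ
P(3) = (1-0.6695) × 0.6695^3
P(3) = 0.3305 × 0.3001
P(3) = 0.09918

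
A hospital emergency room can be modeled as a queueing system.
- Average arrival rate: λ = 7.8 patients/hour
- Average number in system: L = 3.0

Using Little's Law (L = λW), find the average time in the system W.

Little's Law: L = λW, so W = L/λ
W = 3.0/7.8 = 0.3846 hours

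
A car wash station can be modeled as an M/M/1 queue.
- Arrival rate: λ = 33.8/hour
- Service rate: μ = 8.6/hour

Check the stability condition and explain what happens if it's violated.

Stability requires ρ = λ/(cμ) < 1
ρ = 33.8/(1 × 8.6) = 33.8/8.60 = 3.9302
Since 3.9302 ≥ 1, the system is UNSTABLE.
Queue grows without bound. Need μ > λ = 33.8.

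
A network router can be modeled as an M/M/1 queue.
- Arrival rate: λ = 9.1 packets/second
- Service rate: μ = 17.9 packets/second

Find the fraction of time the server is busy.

Server utilization: ρ = λ/μ
ρ = 9.1/17.9 = 0.5084
The server is busy 50.84% of the time.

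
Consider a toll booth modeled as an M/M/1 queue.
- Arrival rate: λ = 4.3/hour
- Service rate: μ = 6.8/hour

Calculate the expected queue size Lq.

ρ = λ/μ = 4.3/6.8 = 0.6324
For M/M/1: Lq = λ²/(μ(μ-λ))
Lq = 18.49/(6.8 × 2.50)
Lq = 1.0876 vehicles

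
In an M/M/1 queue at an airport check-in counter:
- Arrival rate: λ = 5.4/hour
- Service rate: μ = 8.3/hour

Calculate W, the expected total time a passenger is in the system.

First, compute utilization: ρ = λ/μ = 5.4/8.3 = 0.6506
For M/M/1: W = 1/(μ-λ)
W = 1/(8.3-5.4) = 1/2.90
W = 0.3448 hours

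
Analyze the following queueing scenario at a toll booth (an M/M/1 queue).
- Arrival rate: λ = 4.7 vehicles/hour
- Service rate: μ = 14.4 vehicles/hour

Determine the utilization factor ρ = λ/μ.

Server utilization: ρ = λ/μ
ρ = 4.7/14.4 = 0.3264
The server is busy 32.64% of the time.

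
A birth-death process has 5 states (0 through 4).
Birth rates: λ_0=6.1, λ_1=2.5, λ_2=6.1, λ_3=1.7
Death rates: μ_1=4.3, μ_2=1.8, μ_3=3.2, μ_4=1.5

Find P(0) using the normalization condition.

Ratios P(n)/P(0) = (λ₀···λₙ₋₁)/(μ₁···μₙ):
P(1)/P(0) = (6.1)/(4.3) = 1.4186
P(2)/P(0) = (6.1×2.5)/(4.3×1.8) = 1.9703
P(3)/P(0) = (6.1×2.5×6.1)/(4.3×1.8×3.2) = 3.7559
P(4)/P(0) = (6.1×2.5×6.1×1.7)/(4.3×1.8×3.2×1.5) = 4.2566

Normalization: ∑ P(n) = 1
P(0) × (1.0000 + 1.4186 + 1.9703 + 3.7559 + 4.2566) = 1
P(0) × 12.4014 = 1
P(0) = 1/12.4014 = 0.08064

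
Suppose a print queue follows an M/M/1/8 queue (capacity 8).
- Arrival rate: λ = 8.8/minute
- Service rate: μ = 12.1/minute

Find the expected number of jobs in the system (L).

ρ = λ/μ = 8.8/12.1 = 0.727273
P₀ = (1-ρ)/(1-ρ^(K+1)) = (1-0.727273)/(1-0.727273^9) = 0.2727/0.9431 = 0.2892
P_K = P₀×ρ^K = 0.28919 × 0.727273^8 = 0.28919 × 0.078267 = 0.02263
L = ρ[1 - (K+1)ρ^K + Kρ^(K+1)] / [(1-ρ)(1-ρ^(K+1))]
L = 0.727273 × (1 - 9×0.078267 + 8×0.056922) / ((1 - 0.727273) × (1 - 0.056922)) = 2.1235 jobs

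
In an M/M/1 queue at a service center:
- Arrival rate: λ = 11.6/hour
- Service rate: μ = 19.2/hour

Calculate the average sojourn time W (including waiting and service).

First, compute utilization: ρ = λ/μ = 11.6/19.2 = 0.6042
For M/M/1: W = 1/(μ-λ)
W = 1/(19.2-11.6) = 1/7.60
W = 0.1316 hours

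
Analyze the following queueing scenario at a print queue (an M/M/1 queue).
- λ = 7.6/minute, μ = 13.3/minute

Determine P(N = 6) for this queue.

ρ = λ/μ = 7.6/13.3 = 0.5714
P(n) = (1-ρ)ρⁿ
P(6) = (1-0.5714) × 0.5714^6
P(6) = 0.4286 × 0.03480
P(6) = 0.01492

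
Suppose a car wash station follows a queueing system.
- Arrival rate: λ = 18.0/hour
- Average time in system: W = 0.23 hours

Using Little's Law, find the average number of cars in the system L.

Little's Law: L = λW
L = 18.0 × 0.23 = 4.1400 cars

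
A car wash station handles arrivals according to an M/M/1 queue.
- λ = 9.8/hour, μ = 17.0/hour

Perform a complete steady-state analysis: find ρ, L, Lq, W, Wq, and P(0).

Step 1: ρ = λ/μ = 9.8/17.0 = 0.5765
Step 2: L = λ/(μ-λ) = 9.8/7.20 = 1.3611
Step 3: Lq = λ²/(μ(μ-λ)) = 96.04/(17.0×7.20) = 0.7846
Step 4: W = 1/(μ-λ) = 1/7.20 = 0.13889
Step 5: Wq = λ/(μ(μ-λ)) = 9.8/(17.0×7.20) = 0.08007
Step 6: P(0) = 1-ρ = 0.4235
Verify: L = λW = 9.8×0.13889 = 1.3611 ✔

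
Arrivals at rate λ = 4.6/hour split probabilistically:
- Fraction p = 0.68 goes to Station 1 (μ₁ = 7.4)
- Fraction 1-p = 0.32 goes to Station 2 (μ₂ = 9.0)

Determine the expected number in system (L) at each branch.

Effective rates: λ₁ = 4.6×0.68 = 3.128, λ₂ = 4.6×0.32 = 1.472
Station 1: ρ₁ = 3.128/7.4 = 0.4227, L₁ = ρ₁/(1-ρ₁) = 0.4227/(1-0.4227) = 0.7322
Station 2: ρ₂ = 1.472/9.0 = 0.16356, L₂ = ρ₂/(1-ρ₂) = 0.16356/(1-0.16356) = 0.1955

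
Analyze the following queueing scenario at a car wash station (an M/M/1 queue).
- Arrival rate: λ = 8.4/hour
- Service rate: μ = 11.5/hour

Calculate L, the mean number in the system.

ρ = λ/μ = 8.4/11.5 = 0.7304
For M/M/1: L = λ/(μ-λ)
L = 8.4/(11.5-8.4) = 8.4/3.10
L = 2.7097 cars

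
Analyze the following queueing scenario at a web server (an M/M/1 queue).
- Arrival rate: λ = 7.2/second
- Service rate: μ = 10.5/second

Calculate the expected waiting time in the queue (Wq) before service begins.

First, compute utilization: ρ = λ/μ = 7.2/10.5 = 0.6857
For M/M/1: Wq = λ/(μ(μ-λ))
Wq = 7.2/(10.5 × (10.5-7.2))
Wq = 7.2/(10.5 × 3.30)
Wq = 0.2078 seconds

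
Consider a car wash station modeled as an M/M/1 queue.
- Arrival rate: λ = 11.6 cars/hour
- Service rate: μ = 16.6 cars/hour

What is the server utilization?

Server utilization: ρ = λ/μ
ρ = 11.6/16.6 = 0.6988
The server is busy 69.88% of the time.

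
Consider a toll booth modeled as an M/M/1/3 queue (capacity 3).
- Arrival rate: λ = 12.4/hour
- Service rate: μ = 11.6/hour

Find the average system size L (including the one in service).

ρ = λ/μ = 12.4/11.6 = 1.0690
P₀ = (1-ρ)/(1-ρ^(K+1)) = (1-1.0690)/(1-1.0690^4) = -0.06900/-0.3059 = 0.2256
P_K = P₀×ρ^K = 0.22556 × 1.0690^3 = 0.22556 × 1.2216 = 0.2755
L = ρ[1 - (K+1)ρ^K + Kρ^(K+1)] / [(1-ρ)(1-ρ^(K+1))]
L = 1.0690 × (1 - 4×1.2216115 + 3×1.3059027) / ((1 - 1.0690) × (1 - 1.3059027)) = 1.5833 vehicles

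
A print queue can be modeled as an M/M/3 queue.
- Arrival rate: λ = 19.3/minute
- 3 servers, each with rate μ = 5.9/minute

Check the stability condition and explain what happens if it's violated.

Stability requires ρ = λ/(cμ) < 1
ρ = 19.3/(3 × 5.9) = 19.3/17.70 = 1.0904
Since 1.0904 ≥ 1, the system is UNSTABLE.
Need c > λ/μ = 19.3/5.9 = 3.27.
Minimum servers needed: c = 4.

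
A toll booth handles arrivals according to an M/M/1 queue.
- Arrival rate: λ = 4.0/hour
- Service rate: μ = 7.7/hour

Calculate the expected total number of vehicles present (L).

ρ = λ/μ = 4.0/7.7 = 0.5195
For M/M/1: L = λ/(μ-λ)
L = 4.0/(7.7-4.0) = 4.0/3.70
L = 1.0811 vehicles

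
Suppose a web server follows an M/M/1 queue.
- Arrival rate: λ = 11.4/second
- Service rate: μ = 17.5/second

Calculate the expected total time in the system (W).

First, compute utilization: ρ = λ/μ = 11.4/17.5 = 0.6514
For M/M/1: W = 1/(μ-λ)
W = 1/(17.5-11.4) = 1/6.10
W = 0.1639 seconds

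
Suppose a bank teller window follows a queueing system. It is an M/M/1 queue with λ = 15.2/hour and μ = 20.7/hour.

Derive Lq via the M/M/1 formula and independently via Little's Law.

Method 1 (direct): Lq = λ²/(μ(μ-λ)) = 231.04/(20.7 × 5.50) = 2.0293

Method 2 (Little's Law):
W = 1/(μ-λ) = 1/5.50 = 0.181818
Wq = W - 1/μ = 0.181818 - 0.0483092 = 0.133509
Lq = λWq = 15.2 × 0.133509 = 2.0293 ✔ (matches Method 1)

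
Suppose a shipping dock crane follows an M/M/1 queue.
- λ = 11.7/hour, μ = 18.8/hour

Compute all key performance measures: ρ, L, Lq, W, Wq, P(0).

Step 1: ρ = λ/μ = 11.7/18.8 = 0.6223
Step 2: L = λ/(μ-λ) = 11.7/7.10 = 1.6479
Step 3: Lq = λ²/(μ(μ-λ)) = 136.89/(18.8×7.10) = 1.0255
Step 4: W = 1/(μ-λ) = 1/7.10 = 0.14085
Step 5: Wq = λ/(μ(μ-λ)) = 11.7/(18.8×7.10) = 0.08765
Step 6: P(0) = 1-ρ = 0.3777
Verify: L = λW = 11.7×0.14085 = 1.6479 ✔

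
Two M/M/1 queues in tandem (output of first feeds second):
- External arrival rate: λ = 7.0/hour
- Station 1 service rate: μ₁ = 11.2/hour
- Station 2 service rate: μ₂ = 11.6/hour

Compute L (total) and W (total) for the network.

By Jackson's theorem, each station behaves as independent M/M/1.
Station 1: ρ₁ = 7.0/11.2 = 0.6250, L₁ = ρ₁/(1-ρ₁) = λ/(μ₁-λ) = 7.0/4.20 = 1.6667
Station 2: ρ₂ = 7.0/11.6 = 0.6034, L₂ = ρ₂/(1-ρ₂) = λ/(μ₂-λ) = 7.0/4.60 = 1.5217
Total: L = L₁ + L₂ = 1.6667 + 1.5217 = 3.1884
W = L/λ = 3.1884/7.0 = 0.4555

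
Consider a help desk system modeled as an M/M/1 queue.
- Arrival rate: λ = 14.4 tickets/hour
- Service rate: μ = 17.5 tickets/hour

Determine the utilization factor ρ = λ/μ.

Server utilization: ρ = λ/μ
ρ = 14.4/17.5 = 0.8229
The server is busy 82.29% of the time.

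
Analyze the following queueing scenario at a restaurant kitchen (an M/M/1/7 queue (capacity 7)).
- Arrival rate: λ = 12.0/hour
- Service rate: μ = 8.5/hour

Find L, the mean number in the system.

ρ = λ/μ = 12.0/8.5 = 1.41176
P₀ = (1-ρ)/(1-ρ^(K+1)) = (1-1.41176)/(1-1.41176^8) = -0.4118/-14.7793 = 0.02786
P_K = P₀×ρ^K = 0.02786 × 1.41176^7 = 0.02786 × 11.1770 = 0.3114
L = ρ[1 - (K+1)ρ^K + Kρ^(K+1)] / [(1-ρ)(1-ρ^(K+1))]
L = 1.41176 × (1 - 8×11.17702 + 7×15.77927) / ((1 - 1.41176) × (1 - 15.77927)) = 5.1127 orders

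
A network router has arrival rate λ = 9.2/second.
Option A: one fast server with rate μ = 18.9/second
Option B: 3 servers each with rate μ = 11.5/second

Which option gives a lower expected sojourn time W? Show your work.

Option A: single server μ = 18.9 (M/M/1)
  ρ_A = 9.2/18.9 = 0.4868
  W_A = 1/(μ-λ) = 1/(18.9-9.2) = 1/9.70 = 0.1031

Option B: 3 servers μ = 11.5 (M/M/3)
  ρ_B = λ/(cμ) = 9.2/(3×11.5) = 0.2667
  Offered load a = λ/μ = cρ = 9.2/11.5 = 0.8000
  P₀ = [ Σₙ₌₀^2 aⁿ/n! + a^3/(3!(1-ρ)) ]⁻¹
  Σ = a^0/0! + a^1/1! + a^2/2! = 1.0000 + 0.8000 + 0.3200 = 2.1200
  a^3/(3!(1-ρ)) = 0.5120/(6 × 0.7333) = 0.1164
  P₀ = 1/(2.1200 + 0.11636) = 0.4472
  Lq = P₀·a^3·ρ / (3!(1-ρ)²) = 0.4472 × 0.5120 × 0.2667 / (6 × 0.5378) = 0.01892
  Wq_B = Lq/λ = 0.018921/9.2 = 0.0020566
  W_B = Wq_B + 1/μ = 0.0020566 + 0.086957 = 0.08901

Since W_B = 0.08901 < W_A = 0.1031, Option B (multiple servers) has the shorter time in system.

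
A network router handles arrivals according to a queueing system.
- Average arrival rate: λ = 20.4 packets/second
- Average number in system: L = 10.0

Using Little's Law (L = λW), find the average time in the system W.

Little's Law: L = λW, so W = L/λ
W = 10.0/20.4 = 0.4902 seconds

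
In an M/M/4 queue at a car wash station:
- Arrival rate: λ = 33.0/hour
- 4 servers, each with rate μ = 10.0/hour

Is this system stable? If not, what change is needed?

Stability requires ρ = λ/(cμ) < 1
ρ = 33.0/(4 × 10.0) = 33.0/40.00 = 0.8250
Since 0.8250 < 1, the system is STABLE.
The servers are busy 82.50% of the time.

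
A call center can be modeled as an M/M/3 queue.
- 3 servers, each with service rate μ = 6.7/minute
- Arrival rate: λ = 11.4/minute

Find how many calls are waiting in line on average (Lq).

Traffic intensity: ρ = λ/(cμ) = 11.4/(3×6.7) = 0.5672
Since ρ = 0.5672 < 1, system is stable.
Offered load a = λ/μ = cρ = 11.4/6.7 = 1.7015
P₀ = [ Σₙ₌₀^2 aⁿ/n! + a^3/(3!(1-ρ)) ]⁻¹
Σ = a^0/0! + a^1/1! + a^2/2! = 1.0000 + 1.7015 + 1.4475 = 4.1490
a^3/(3!(1-ρ)) = 4.9260/(6 × 0.43284) = 1.8968
P₀ = 1/(4.1490 + 1.8968) = 0.1654
Lq = P₀·a^3·ρ / (3!(1-ρ)²) = 0.16540 × 4.9260 × 0.56716 / (6 × 0.18735) = 0.4111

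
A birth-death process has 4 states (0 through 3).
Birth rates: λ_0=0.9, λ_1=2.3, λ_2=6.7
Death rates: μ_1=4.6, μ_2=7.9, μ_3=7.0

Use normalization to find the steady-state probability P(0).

Ratios P(n)/P(0) = (λ₀···λₙ₋₁)/(μ₁···μₙ):
P(1)/P(0) = (0.9)/(4.6) = 0.19565
P(2)/P(0) = (0.9×2.3)/(4.6×7.9) = 0.056962
P(3)/P(0) = (0.9×2.3×6.7)/(4.6×7.9×7.0) = 0.054521

Normalization: ∑ P(n) = 1
P(0) × (1.0000 + 0.19565 + 0.056962 + 0.054521) = 1
P(0) × 1.30713 = 1
P(0) = 1/1.30713 = 0.7650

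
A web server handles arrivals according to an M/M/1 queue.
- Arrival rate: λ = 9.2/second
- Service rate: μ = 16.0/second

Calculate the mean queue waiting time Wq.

First, compute utilization: ρ = λ/μ = 9.2/16.0 = 0.5750
For M/M/1: Wq = λ/(μ(μ-λ))
Wq = 9.2/(16.0 × (16.0-9.2))
Wq = 9.2/(16.0 × 6.80)
Wq = 0.08456 seconds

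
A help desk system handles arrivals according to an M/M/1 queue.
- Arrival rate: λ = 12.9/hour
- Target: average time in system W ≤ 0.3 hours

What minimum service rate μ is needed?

For M/M/1: W = 1/(μ-λ)
Need W ≤ 0.3, so 1/(μ-λ) ≤ 0.3
μ - λ ≥ 1/0.3 = 3.3333
μ ≥ 12.9 + 3.3333 = 16.2333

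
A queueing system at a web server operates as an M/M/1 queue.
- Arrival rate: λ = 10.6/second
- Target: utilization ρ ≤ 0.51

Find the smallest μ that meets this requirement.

ρ = λ/μ, so μ = λ/ρ
μ ≥ 10.6/0.51 = 20.7843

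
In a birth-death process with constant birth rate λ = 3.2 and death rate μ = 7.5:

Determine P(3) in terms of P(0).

For constant rates: P(n)/P(0) = (λ/μ)^n
P(3)/P(0) = (3.2/7.5)^3 = 0.42667^3 = 0.07767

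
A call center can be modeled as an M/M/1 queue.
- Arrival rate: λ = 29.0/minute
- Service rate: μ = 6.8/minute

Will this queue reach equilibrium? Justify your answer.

Stability requires ρ = λ/(cμ) < 1
ρ = 29.0/(1 × 6.8) = 29.0/6.80 = 4.2647
Since 4.2647 ≥ 1, the system is UNSTABLE.
Queue grows without bound. Need μ > λ = 29.0.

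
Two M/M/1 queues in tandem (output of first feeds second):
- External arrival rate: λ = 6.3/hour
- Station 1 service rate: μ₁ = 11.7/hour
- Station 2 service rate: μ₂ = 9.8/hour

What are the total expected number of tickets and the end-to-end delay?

By Jackson's theorem, each station behaves as independent M/M/1.
Station 1: ρ₁ = 6.3/11.7 = 0.5385, L₁ = ρ₁/(1-ρ₁) = λ/(μ₁-λ) = 6.3/5.40 = 1.1667
Station 2: ρ₂ = 6.3/9.8 = 0.6429, L₂ = ρ₂/(1-ρ₂) = λ/(μ₂-λ) = 6.3/3.50 = 1.8000
Total: L = L₁ + L₂ = 1.1667 + 1.8000 = 2.9667
W = L/λ = 2.9667/6.3 = 0.4709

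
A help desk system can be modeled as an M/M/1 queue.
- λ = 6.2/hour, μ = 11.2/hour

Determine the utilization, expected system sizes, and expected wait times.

Step 1: ρ = λ/μ = 6.2/11.2 = 0.5536
Step 2: L = λ/(μ-λ) = 6.2/5.00 = 1.2400
Step 3: Lq = λ²/(μ(μ-λ)) = 38.44/(11.2×5.00) = 0.6864
Step 4: W = 1/(μ-λ) = 1/5.00 = 0.2000
Step 5: Wq = λ/(μ(μ-λ)) = 6.2/(11.2×5.00) = 0.1107
Step 6: P(0) = 1-ρ = 0.4464
Verify: L = λW = 6.2×0.2000 = 1.2400 ✔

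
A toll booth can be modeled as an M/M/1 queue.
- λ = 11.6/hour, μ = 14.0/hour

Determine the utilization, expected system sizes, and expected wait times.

Step 1: ρ = λ/μ = 11.6/14.0 = 0.8286
Step 2: L = λ/(μ-λ) = 11.6/2.40 = 4.8333
Step 3: Lq = λ²/(μ(μ-λ)) = 134.56/(14.0×2.40) = 4.0048
Step 4: W = 1/(μ-λ) = 1/2.40 = 0.416667
Step 5: Wq = λ/(μ(μ-λ)) = 11.6/(14.0×2.40) = 0.3452
Step 6: P(0) = 1-ρ = 0.1714
Verify: L = λW = 11.6×0.416667 = 4.8333 ✔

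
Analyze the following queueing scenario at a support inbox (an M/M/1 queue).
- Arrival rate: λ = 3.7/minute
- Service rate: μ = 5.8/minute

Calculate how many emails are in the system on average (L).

ρ = λ/μ = 3.7/5.8 = 0.6379
For M/M/1: L = λ/(μ-λ)
L = 3.7/(5.8-3.7) = 3.7/2.10
L = 1.7619 emails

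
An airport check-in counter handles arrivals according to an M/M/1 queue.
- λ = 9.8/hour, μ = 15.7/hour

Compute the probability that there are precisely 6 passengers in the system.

ρ = λ/μ = 9.8/15.7 = 0.6242
P(n) = (1-ρ)ρⁿ
P(6) = (1-0.6242) × 0.6242^6
P(6) = 0.3758 × 0.05915
P(6) = 0.02223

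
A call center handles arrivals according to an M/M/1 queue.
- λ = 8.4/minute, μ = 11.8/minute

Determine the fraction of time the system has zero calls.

ρ = λ/μ = 8.4/11.8 = 0.7119
P(0) = 1 - ρ = 1 - 0.7119 = 0.2881
The server is idle 28.81% of the time.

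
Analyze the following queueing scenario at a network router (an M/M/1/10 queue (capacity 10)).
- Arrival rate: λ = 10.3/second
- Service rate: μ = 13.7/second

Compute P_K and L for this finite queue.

ρ = λ/μ = 10.3/13.7 = 0.75182
P₀ = (1-ρ)/(1-ρ^(K+1)) = (1-0.75182)/(1-0.75182^11) = 0.24818/0.95662 = 0.2594
P_K = P₀×ρ^K = 0.2594 × 0.75182^10 = 0.2594 × 0.05770 = 0.01497
Blocking probability P_10 = 0.01497 (1.50%)
L = ρ[1 - (K+1)ρ^K + Kρ^(K+1)] / [(1-ρ)(1-ρ^(K+1))]
L = 0.75182 × (1 - 11×0.057695 + 10×0.043376) / ((1 - 0.75182) × (1 - 0.043376)) = 2.5306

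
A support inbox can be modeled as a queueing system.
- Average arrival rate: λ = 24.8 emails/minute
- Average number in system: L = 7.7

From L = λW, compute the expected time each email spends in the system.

Little's Law: L = λW, so W = L/λ
W = 7.7/24.8 = 0.3105 minutes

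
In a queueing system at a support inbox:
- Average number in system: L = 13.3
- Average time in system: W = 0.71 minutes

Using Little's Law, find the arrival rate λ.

Little's Law: L = λW, so λ = L/W
λ = 13.3/0.71 = 18.7324 emails/minute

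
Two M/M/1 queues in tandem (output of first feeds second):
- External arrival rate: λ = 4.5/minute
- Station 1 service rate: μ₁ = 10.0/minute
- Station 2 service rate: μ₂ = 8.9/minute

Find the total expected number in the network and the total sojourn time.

By Jackson's theorem, each station behaves as independent M/M/1.
Station 1: ρ₁ = 4.5/10.0 = 0.4500, L₁ = ρ₁/(1-ρ₁) = λ/(μ₁-λ) = 4.5/5.50 = 0.8182
Station 2: ρ₂ = 4.5/8.9 = 0.5056, L₂ = ρ₂/(1-ρ₂) = λ/(μ₂-λ) = 4.5/4.40 = 1.0227
Total: L = L₁ + L₂ = 0.8182 + 1.0227 = 1.8409
W = L/λ = 1.8409/4.5 = 0.4091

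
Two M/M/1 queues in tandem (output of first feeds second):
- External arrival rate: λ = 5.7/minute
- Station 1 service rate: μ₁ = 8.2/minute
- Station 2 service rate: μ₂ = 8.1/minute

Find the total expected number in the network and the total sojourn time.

By Jackson's theorem, each station behaves as independent M/M/1.
Station 1: ρ₁ = 5.7/8.2 = 0.6951, L₁ = ρ₁/(1-ρ₁) = λ/(μ₁-λ) = 5.7/2.50 = 2.2800
Station 2: ρ₂ = 5.7/8.1 = 0.7037, L₂ = ρ₂/(1-ρ₂) = λ/(μ₂-λ) = 5.7/2.40 = 2.3750
Total: L = L₁ + L₂ = 2.2800 + 2.3750 = 4.6550
W = L/λ = 4.6550/5.7 = 0.8167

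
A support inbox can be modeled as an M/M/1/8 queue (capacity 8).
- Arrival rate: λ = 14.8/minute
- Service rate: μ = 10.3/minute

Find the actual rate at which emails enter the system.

ρ = λ/μ = 14.8/10.3 = 1.4369
P₀ = (1-ρ)/(1-ρ^(K+1)) = (1-1.4369)/(1-1.4369^9) = -0.4369/-25.1119 = 0.01740
P_K = P₀×ρ^K = 0.01740 × 1.4369^8 = 0.01740 × 18.1724 = 0.3162
λ_eff = λ(1-P_K) = 14.8 × (1 - 0.31616) = 14.8 × 0.68384 = 10.1208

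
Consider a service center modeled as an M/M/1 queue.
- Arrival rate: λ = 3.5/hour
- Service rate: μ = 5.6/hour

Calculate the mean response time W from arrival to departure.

First, compute utilization: ρ = λ/μ = 3.5/5.6 = 0.6250
For M/M/1: W = 1/(μ-λ)
W = 1/(5.6-3.5) = 1/2.10
W = 0.4762 hours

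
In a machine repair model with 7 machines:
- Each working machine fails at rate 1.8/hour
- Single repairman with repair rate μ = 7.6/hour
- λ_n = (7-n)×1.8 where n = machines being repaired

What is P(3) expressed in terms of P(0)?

P(3)/P(0) = ∏_{i=0}^{3-1} λ_i/μ_{i+1}
= (7-0)×1.8/7.6 × (7-1)×1.8/7.6 × (7-2)×1.8/7.6
= 2.7899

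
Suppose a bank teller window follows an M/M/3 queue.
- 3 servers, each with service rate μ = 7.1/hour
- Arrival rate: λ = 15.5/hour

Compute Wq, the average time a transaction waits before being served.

Traffic intensity: ρ = λ/(cμ) = 15.5/(3×7.1) = 0.7277
Since ρ = 0.7277 < 1, system is stable.
Offered load a = λ/μ = cρ = 15.5/7.1 = 2.1831
P₀ = [ Σₙ₌₀^2 aⁿ/n! + a^3/(3!(1-ρ)) ]⁻¹
Σ = a^0/0! + a^1/1! + a^2/2! = 1.0000 + 2.1831 + 2.3830 = 5.5661
a^3/(3!(1-ρ)) = 10.4045/(6 × 0.2723) = 6.3683
P₀ = 1/(5.5661 + 6.3683) = 0.08379
Lq = P₀·a^3·ρ / (3!(1-ρ)²) = 0.083792 × 10.4045 × 0.72770 / (6 × 0.074148) = 1.4260
Wq = Lq/λ = 1.4260/15.5 = 0.09200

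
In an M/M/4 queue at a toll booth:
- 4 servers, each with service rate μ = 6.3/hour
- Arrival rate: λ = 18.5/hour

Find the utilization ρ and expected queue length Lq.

Traffic intensity: ρ = λ/(cμ) = 18.5/(4×6.3) = 0.7341
Since ρ = 0.7341 < 1, system is stable.
Offered load a = λ/μ = cρ = 18.5/6.3 = 2.9365
P₀ = [ Σₙ₌₀^3 aⁿ/n! + a^4/(4!(1-ρ)) ]⁻¹
Σ = a^0/0! + a^1/1! + a^2/2! + a^3/3! = 1.0000 + 2.9365 + 4.3115 + 4.2203 = 12.4683
a^4/(4!(1-ρ)) = 74.3575/(24 × 0.265873) = 11.6530
P₀ = 1/(12.4683 + 11.6530) = 0.04146
Lq = P₀·a^4·ρ / (4!(1-ρ)²) = 0.041457 × 74.3575 × 0.73413 / (24 × 0.070688) = 1.3339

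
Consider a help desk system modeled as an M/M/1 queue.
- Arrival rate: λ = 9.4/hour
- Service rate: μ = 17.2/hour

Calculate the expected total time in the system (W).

First, compute utilization: ρ = λ/μ = 9.4/17.2 = 0.5465
For M/M/1: W = 1/(μ-λ)
W = 1/(17.2-9.4) = 1/7.80
W = 0.1282 hours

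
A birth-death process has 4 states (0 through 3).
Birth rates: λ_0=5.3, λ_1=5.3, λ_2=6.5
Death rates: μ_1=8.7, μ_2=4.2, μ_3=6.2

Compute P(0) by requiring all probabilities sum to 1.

Ratios P(n)/P(0) = (λ₀···λₙ₋₁)/(μ₁···μₙ):
P(1)/P(0) = (5.3)/(8.7) = 0.60920
P(2)/P(0) = (5.3×5.3)/(8.7×4.2) = 0.76875
P(3)/P(0) = (5.3×5.3×6.5)/(8.7×4.2×6.2) = 0.80594

Normalization: ∑ P(n) = 1
P(0) × (1.0000 + 0.60920 + 0.76875 + 0.80594) = 1
P(0) × 3.1839 = 1
P(0) = 1/3.1839 = 0.3141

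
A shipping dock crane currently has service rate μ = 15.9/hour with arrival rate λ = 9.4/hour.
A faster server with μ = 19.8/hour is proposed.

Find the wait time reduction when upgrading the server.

System 1: ρ₁ = 9.4/15.9 = 0.5912, W₁ = 1/(15.9-9.4) = 0.15385
System 2: ρ₂ = 9.4/19.8 = 0.4747, W₂ = 1/(19.8-9.4) = 0.096154
Improvement: (W₁-W₂)/W₁ = (0.15385-0.096154)/0.15385 = 37.50%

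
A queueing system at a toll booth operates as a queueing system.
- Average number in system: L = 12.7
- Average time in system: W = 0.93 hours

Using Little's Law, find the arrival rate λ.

Little's Law: L = λW, so λ = L/W
λ = 12.7/0.93 = 13.6559 vehicles/hour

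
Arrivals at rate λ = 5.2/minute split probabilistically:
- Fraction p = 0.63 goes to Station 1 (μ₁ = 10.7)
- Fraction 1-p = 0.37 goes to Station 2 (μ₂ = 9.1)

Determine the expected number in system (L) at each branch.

Effective rates: λ₁ = 5.2×0.63 = 3.276, λ₂ = 5.2×0.37 = 1.924
Station 1: ρ₁ = 3.276/10.7 = 0.3062, L₁ = ρ₁/(1-ρ₁) = 0.3062/(1-0.3062) = 0.4413
Station 2: ρ₂ = 1.924/9.1 = 0.2114, L₂ = ρ₂/(1-ρ₂) = 0.2114/(1-0.2114) = 0.2681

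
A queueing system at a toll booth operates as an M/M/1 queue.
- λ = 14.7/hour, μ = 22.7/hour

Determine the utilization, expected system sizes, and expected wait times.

Step 1: ρ = λ/μ = 14.7/22.7 = 0.6476
Step 2: L = λ/(μ-λ) = 14.7/8.00 = 1.8375
Step 3: Lq = λ²/(μ(μ-λ)) = 216.09/(22.7×8.00) = 1.1899
Step 4: W = 1/(μ-λ) = 1/8.00 = 0.1250
Step 5: Wq = λ/(μ(μ-λ)) = 14.7/(22.7×8.00) = 0.08095
Step 6: P(0) = 1-ρ = 0.3524
Verify: L = λW = 14.7×0.1250 = 1.8375 ✔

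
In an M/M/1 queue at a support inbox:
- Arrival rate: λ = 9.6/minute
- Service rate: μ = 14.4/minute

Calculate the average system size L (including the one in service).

ρ = λ/μ = 9.6/14.4 = 0.6667
For M/M/1: L = λ/(μ-λ)
L = 9.6/(14.4-9.6) = 9.6/4.80
L = 2.0000 emails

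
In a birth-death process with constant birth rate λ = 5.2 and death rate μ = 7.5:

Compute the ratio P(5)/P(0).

For constant rates: P(n)/P(0) = (λ/μ)^n
P(5)/P(0) = (5.2/7.5)^5 = 0.6933^5 = 0.1602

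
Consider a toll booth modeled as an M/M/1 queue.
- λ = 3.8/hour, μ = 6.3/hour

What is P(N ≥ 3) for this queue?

ρ = λ/μ = 3.8/6.3 = 0.60317
P(N ≥ n) = ρⁿ
P(N ≥ 3) = 0.60317^3
P(N ≥ 3) = 0.2194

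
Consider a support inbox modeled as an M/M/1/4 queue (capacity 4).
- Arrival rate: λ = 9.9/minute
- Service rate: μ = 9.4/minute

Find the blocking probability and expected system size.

ρ = λ/μ = 9.9/9.4 = 1.05319
P₀ = (1-ρ)/(1-ρ^(K+1)) = (1-1.05319)/(1-1.05319^5) = -0.05319/-0.2958 = 0.1798
P_K = P₀×ρ^K = 0.1798 × 1.05319^4 = 0.1798 × 1.2303 = 0.2212
Blocking probability P_4 = 0.2212 (22.12%)
L = ρ[1 - (K+1)ρ^K + Kρ^(K+1)] / [(1-ρ)(1-ρ^(K+1))]
L = 1.05319 × (1 - 5×1.230345 + 4×1.295787) / ((1 - 1.05319) × (1 - 1.295787)) = 2.1035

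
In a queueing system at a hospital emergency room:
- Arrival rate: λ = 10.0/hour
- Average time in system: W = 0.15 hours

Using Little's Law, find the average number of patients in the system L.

Little's Law: L = λW
L = 10.0 × 0.15 = 1.5000 patients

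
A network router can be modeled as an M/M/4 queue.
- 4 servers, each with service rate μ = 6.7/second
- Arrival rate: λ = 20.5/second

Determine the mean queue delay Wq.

Traffic intensity: ρ = λ/(cμ) = 20.5/(4×6.7) = 0.7649
Since ρ = 0.7649 < 1, system is stable.
Offered load a = λ/μ = cρ = 20.5/6.7 = 3.0597
P₀ = [ Σₙ₌₀^3 aⁿ/n! + a^4/(4!(1-ρ)) ]⁻¹
Σ = a^0/0! + a^1/1! + a^2/2! + a^3/3! = 1.0000 + 3.0597 + 4.6809 + 4.7740 = 13.5146
a^4/(4!(1-ρ)) = 87.64280/(24 × 0.2350746) = 15.5346
P₀ = 1/(13.5146 + 15.5346) = 0.03442
Lq = P₀·a^4·ρ / (4!(1-ρ)²) = 0.034424 × 87.6428 × 0.76493 / (24 × 0.055260) = 1.7401
Wq = Lq/λ = 1.7401/20.5 = 0.08488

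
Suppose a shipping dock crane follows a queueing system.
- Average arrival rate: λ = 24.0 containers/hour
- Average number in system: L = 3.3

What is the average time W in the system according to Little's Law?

Little's Law: L = λW, so W = L/λ
W = 3.3/24.0 = 0.1375 hours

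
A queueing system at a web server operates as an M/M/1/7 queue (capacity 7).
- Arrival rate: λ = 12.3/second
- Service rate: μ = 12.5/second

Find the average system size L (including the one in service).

ρ = λ/μ = 12.3/12.5 = 0.9840
P₀ = (1-ρ)/(1-ρ^(K+1)) = (1-0.9840)/(1-0.9840^8) = 0.016000/0.12106 = 0.1322
P_K = P₀×ρ^K = 0.1322 × 0.9840^7 = 0.1322 × 0.8932 = 0.1181
L = ρ[1 - (K+1)ρ^K + Kρ^(K+1)] / [(1-ρ)(1-ρ^(K+1))]
L = 0.9840 × (1 - 8×0.89323491 + 7×0.87894315) / ((1 - 0.9840) × (1 - 0.87894315)) = 3.4153 requests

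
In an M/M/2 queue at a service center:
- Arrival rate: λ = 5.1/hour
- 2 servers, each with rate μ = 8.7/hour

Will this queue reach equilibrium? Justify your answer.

Stability requires ρ = λ/(cμ) < 1
ρ = 5.1/(2 × 8.7) = 5.1/17.40 = 0.2931
Since 0.2931 < 1, the system is STABLE.
The servers are busy 29.31% of the time.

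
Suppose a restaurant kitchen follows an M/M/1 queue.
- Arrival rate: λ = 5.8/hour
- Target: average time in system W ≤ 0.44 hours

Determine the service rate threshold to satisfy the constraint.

For M/M/1: W = 1/(μ-λ)
Need W ≤ 0.44, so 1/(μ-λ) ≤ 0.44
μ - λ ≥ 1/0.44 = 2.2727
μ ≥ 5.8 + 2.2727 = 8.0727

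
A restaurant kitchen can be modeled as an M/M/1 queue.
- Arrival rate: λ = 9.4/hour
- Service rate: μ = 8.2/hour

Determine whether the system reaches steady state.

Stability requires ρ = λ/(cμ) < 1
ρ = 9.4/(1 × 8.2) = 9.4/8.20 = 1.1463
Since 1.1463 ≥ 1, the system is UNSTABLE.
Queue grows without bound. Need μ > λ = 9.4.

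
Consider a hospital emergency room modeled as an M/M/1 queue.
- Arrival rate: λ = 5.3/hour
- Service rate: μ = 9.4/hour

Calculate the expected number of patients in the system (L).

ρ = λ/μ = 5.3/9.4 = 0.5638
For M/M/1: L = λ/(μ-λ)
L = 5.3/(9.4-5.3) = 5.3/4.10
L = 1.2927 patients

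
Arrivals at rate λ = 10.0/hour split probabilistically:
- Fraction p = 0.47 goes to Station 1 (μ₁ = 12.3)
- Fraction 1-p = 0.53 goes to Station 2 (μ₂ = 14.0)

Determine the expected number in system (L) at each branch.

Effective rates: λ₁ = 10.0×0.47 = 4.7, λ₂ = 10.0×0.53 = 5.3
Station 1: ρ₁ = 4.7/12.3 = 0.3821, L₁ = ρ₁/(1-ρ₁) = 0.3821/(1-0.3821) = 0.6184
Station 2: ρ₂ = 5.3/14.0 = 0.37857, L₂ = ρ₂/(1-ρ₂) = 0.37857/(1-0.37857) = 0.6092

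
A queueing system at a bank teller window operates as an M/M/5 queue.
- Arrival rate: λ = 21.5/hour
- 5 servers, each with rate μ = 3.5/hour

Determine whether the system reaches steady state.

Stability requires ρ = λ/(cμ) < 1
ρ = 21.5/(5 × 3.5) = 21.5/17.50 = 1.2286
Since 1.2286 ≥ 1, the system is UNSTABLE.
Need c > λ/μ = 21.5/3.5 = 6.14.
Minimum servers needed: c = 7.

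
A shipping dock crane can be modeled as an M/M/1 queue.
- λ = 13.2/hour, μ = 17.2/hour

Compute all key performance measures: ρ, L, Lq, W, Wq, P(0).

Step 1: ρ = λ/μ = 13.2/17.2 = 0.7674
Step 2: L = λ/(μ-λ) = 13.2/4.00 = 3.3000
Step 3: Lq = λ²/(μ(μ-λ)) = 174.24/(17.2×4.00) = 2.5326
Step 4: W = 1/(μ-λ) = 1/4.00 = 0.2500
Step 5: Wq = λ/(μ(μ-λ)) = 13.2/(17.2×4.00) = 0.1919
Step 6: P(0) = 1-ρ = 0.2326
Verify: L = λW = 13.2×0.2500 = 3.3000 ✔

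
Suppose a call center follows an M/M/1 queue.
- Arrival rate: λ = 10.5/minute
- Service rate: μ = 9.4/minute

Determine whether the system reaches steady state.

Stability requires ρ = λ/(cμ) < 1
ρ = 10.5/(1 × 9.4) = 10.5/9.40 = 1.1170
Since 1.1170 ≥ 1, the system is UNSTABLE.
Queue grows without bound. Need μ > λ = 10.5.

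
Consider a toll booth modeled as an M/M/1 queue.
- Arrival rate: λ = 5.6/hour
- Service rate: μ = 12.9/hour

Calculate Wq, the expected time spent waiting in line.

First, compute utilization: ρ = λ/μ = 5.6/12.9 = 0.4341
For M/M/1: Wq = λ/(μ(μ-λ))
Wq = 5.6/(12.9 × (12.9-5.6))
Wq = 5.6/(12.9 × 7.30)
Wq = 0.05947 hours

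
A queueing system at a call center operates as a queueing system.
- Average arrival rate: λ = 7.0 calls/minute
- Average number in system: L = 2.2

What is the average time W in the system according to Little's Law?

Little's Law: L = λW, so W = L/λ
W = 2.2/7.0 = 0.3143 minutes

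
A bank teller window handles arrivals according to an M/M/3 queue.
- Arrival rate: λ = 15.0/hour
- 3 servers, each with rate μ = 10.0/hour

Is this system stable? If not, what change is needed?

Stability requires ρ = λ/(cμ) < 1
ρ = 15.0/(3 × 10.0) = 15.0/30.00 = 0.5000
Since 0.5000 < 1, the system is STABLE.
The servers are busy 50.00% of the time.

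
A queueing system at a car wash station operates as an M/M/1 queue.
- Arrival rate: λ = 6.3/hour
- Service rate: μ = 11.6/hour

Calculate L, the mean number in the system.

ρ = λ/μ = 6.3/11.6 = 0.5431
For M/M/1: L = λ/(μ-λ)
L = 6.3/(11.6-6.3) = 6.3/5.30
L = 1.1887 cars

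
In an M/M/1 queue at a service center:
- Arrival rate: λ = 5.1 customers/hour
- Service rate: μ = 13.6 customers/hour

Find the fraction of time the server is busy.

Server utilization: ρ = λ/μ
ρ = 5.1/13.6 = 0.3750
The server is busy 37.50% of the time.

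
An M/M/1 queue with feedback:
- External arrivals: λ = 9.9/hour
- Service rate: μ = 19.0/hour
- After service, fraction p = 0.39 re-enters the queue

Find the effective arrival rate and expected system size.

Effective arrival rate: λ_eff = λ/(1-p) = 9.9/(1-0.39) = 9.9/0.61 = 16.22951
ρ = λ_eff/μ = 16.22951/19.0 = 0.854185
L = ρ/(1-ρ) = 0.854185/(1-0.854185) = 5.8580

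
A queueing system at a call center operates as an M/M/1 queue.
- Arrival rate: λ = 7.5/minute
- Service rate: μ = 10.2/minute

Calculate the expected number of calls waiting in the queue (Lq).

ρ = λ/μ = 7.5/10.2 = 0.7353
For M/M/1: Lq = λ²/(μ(μ-λ))
Lq = 56.25/(10.2 × 2.70)
Lq = 2.0425 calls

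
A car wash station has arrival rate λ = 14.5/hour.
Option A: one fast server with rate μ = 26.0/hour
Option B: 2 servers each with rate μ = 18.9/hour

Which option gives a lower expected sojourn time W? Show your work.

Option A: single server μ = 26.0 (M/M/1)
  ρ_A = 14.5/26.0 = 0.5577
  W_A = 1/(μ-λ) = 1/(26.0-14.5) = 1/11.50 = 0.08696

Option B: 2 servers μ = 18.9 (M/M/2)
  ρ_B = λ/(cμ) = 14.5/(2×18.9) = 0.3836
  Offered load a = λ/μ = cρ = 14.5/18.9 = 0.7672
  P₀ = [ Σₙ₌₀^1 aⁿ/n! + a^2/(2!(1-ρ)) ]⁻¹
  Σ = a^0/0! + a^1/1! = 1.0000 + 0.7672 = 1.7672
  a^2/(2!(1-ρ)) = 0.5886/(2 × 0.6164) = 0.4774
  P₀ = 1/(1.7672 + 0.4774) = 0.4455
  Lq = P₀·a^2·ρ / (2!(1-ρ)²) = 0.4455 × 0.5886 × 0.3836 / (2 × 0.3800) = 0.1324
  Wq_B = Lq/λ = 0.13237/14.5 = 0.009129
  W_B = Wq_B + 1/μ = 0.009129 + 0.05291 = 0.06204

Since W_B = 0.06204 < W_A = 0.08696, Option B (multiple servers) has the shorter time in system.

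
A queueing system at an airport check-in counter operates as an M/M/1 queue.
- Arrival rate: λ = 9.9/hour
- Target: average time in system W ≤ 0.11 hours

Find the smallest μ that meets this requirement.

For M/M/1: W = 1/(μ-λ)
Need W ≤ 0.11, so 1/(μ-λ) ≤ 0.11
μ - λ ≥ 1/0.11 = 9.0909
μ ≥ 9.9 + 9.0909 = 18.9909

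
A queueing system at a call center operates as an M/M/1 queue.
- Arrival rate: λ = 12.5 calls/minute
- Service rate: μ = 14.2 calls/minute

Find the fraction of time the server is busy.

Server utilization: ρ = λ/μ
ρ = 12.5/14.2 = 0.8803
The server is busy 88.03% of the time.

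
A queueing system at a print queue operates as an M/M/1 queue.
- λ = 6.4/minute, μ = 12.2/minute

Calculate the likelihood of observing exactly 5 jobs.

ρ = λ/μ = 6.4/12.2 = 0.5246
P(n) = (1-ρ)ρⁿ
P(5) = (1-0.5246) × 0.5246^5
P(5) = 0.4754 × 0.03973
P(5) = 0.01889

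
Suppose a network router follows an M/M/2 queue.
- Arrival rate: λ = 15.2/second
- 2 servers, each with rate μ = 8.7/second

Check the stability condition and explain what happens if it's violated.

Stability requires ρ = λ/(cμ) < 1
ρ = 15.2/(2 × 8.7) = 15.2/17.40 = 0.8736
Since 0.8736 < 1, the system is STABLE.
The servers are busy 87.36% of the time.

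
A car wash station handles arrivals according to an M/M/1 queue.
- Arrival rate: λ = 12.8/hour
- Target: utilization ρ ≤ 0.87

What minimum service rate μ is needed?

ρ = λ/μ, so μ = λ/ρ
μ ≥ 12.8/0.87 = 14.7126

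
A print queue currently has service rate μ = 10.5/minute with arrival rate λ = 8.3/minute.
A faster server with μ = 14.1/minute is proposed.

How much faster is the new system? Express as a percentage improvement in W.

System 1: ρ₁ = 8.3/10.5 = 0.7905, W₁ = 1/(10.5-8.3) = 0.4545
System 2: ρ₂ = 8.3/14.1 = 0.5887, W₂ = 1/(14.1-8.3) = 0.1724
Improvement: (W₁-W₂)/W₁ = (0.4545-0.1724)/0.4545 = 62.07%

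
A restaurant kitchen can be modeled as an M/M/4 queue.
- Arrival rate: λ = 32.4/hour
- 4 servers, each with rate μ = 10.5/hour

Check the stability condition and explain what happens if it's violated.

Stability requires ρ = λ/(cμ) < 1
ρ = 32.4/(4 × 10.5) = 32.4/42.00 = 0.7714
Since 0.7714 < 1, the system is STABLE.
The servers are busy 77.14% of the time.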